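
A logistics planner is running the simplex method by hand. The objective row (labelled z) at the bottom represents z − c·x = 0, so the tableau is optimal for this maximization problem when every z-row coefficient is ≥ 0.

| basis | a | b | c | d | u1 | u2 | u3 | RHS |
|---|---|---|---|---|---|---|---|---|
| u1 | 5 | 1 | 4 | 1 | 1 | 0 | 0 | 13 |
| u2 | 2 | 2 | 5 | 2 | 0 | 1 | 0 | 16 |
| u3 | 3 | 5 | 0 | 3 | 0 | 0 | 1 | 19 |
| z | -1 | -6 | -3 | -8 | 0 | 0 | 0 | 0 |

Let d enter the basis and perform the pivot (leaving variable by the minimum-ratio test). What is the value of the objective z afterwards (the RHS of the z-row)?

Ratio test on column d — row 1: 13/1 = 13; row 2: 16/2 = 8; row 3: 19/3 = 19/3. Minimum is 19/3 at row 3 (u3 leaves); pivot element 3.
Pivot on row 3; the z-row RHS becomes 0 − (-8)·(19/3) = 152/3.

152/3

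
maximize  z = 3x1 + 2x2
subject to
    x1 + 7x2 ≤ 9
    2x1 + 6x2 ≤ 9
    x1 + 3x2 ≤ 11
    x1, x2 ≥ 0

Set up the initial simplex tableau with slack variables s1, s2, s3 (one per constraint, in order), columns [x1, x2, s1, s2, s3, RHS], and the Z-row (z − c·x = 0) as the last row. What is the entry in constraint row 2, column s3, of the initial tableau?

0

Slack s3 belongs to constraint 3; its column is the unit vector e_3, so the entry in row 2 is 0.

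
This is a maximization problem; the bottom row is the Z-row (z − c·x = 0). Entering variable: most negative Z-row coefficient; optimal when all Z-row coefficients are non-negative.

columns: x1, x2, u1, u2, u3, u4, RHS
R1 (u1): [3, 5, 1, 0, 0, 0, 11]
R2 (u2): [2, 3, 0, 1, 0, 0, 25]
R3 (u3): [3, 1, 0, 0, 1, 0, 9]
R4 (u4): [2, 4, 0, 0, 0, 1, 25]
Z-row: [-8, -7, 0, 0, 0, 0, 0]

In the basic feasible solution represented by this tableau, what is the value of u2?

25

u2 is basic (row 2); its value is the RHS of that row, 25.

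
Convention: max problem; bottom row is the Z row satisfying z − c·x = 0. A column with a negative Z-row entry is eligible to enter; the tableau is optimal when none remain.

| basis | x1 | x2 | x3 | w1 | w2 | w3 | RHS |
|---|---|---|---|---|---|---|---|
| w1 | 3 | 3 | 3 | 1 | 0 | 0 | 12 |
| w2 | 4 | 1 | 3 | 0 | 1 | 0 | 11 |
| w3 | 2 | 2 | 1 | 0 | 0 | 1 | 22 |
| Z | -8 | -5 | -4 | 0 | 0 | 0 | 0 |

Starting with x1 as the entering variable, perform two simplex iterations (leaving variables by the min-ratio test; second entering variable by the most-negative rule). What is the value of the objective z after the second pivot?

27

Ratio test on column x1 — row 1: 12/3 = 4; row 2: 11/4 = 11/4; row 3: 22/2 = 11. Minimum is 11/4 at row 2 (w2 leaves); pivot element 4.
Pivot on row 2; the Z-row RHS becomes 0 − (-8)·(11/4) = 22.
Next entering variable (most negative Z-row entry -3): x2.
Ratio test on column x2 — row 1: (15/4)/(9/4) = 5/3; row 2: (11/4)/(1/4) = 11; row 3: (33/2)/(3/2) = 11. Minimum is 5/3 at row 1 (w1 leaves); pivot element 9/4.
After the second pivot the Z-row RHS is 22 − (-3)·(5/3) = 27.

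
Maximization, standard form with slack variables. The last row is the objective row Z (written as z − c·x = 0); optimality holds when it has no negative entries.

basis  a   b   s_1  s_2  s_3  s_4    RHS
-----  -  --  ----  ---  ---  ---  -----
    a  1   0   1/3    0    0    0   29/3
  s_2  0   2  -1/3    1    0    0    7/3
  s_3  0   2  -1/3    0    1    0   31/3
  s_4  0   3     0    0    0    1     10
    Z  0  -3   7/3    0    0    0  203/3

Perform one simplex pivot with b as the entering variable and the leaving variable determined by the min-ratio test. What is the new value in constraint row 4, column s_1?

Ratio test on column b — row 1: entry 0 ≤ 0; row 2: (7/3)/2 = 7/6; row 3: (31/3)/2 = 31/6; row 4: 10/3 = 10/3. Minimum is 7/6 at row 2 (s_2 leaves); pivot element 2.
Divide row 2 by 2; eliminate column b from the other rows.
Row 4 update in column s_1: 0 − 3·(-1/6) = 1/2.

1/2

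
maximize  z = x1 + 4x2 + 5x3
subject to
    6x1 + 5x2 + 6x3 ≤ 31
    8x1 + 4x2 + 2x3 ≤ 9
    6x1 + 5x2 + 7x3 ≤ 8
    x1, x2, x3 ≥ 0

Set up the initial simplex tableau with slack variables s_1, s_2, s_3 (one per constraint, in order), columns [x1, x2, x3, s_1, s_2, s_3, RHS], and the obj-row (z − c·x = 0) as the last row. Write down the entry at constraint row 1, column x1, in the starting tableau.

6

Constraint 1 has coefficient 6 on x1.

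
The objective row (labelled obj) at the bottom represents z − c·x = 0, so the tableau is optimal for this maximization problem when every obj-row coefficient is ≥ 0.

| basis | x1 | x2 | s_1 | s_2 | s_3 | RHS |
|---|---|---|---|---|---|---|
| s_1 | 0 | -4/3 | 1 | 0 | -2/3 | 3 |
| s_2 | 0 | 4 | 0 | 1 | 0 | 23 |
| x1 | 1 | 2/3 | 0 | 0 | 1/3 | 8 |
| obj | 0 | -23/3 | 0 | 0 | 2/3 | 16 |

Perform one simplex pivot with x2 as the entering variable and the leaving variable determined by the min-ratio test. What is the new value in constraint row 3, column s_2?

-1/6

Ratio test on column x2 — row 1: entry -4/3 ≤ 0; row 2: 23/4 = 23/4; row 3: 8/(2/3) = 12. Minimum is 23/4 at row 2 (s_2 leaves); pivot element 4.
Divide row 2 by 4; eliminate column x2 from the other rows.
Row 3 update in column s_2: 0 − (2/3)·(1/4) = -1/6.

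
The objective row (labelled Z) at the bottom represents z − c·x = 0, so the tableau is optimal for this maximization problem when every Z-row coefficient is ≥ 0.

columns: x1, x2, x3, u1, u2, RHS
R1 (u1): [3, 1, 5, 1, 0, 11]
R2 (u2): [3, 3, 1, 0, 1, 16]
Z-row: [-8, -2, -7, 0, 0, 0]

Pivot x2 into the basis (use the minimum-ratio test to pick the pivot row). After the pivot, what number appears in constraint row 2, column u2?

Ratio test on column x2 — row 1: 11/1 = 11; row 2: 16/3 = 16/3. Minimum is 16/3 at row 2 (u2 leaves); pivot element 3.
Divide row 2 by 3; eliminate column x2 from the other rows.
In the new row 2, the u2 entry is the old entry divided by the pivot: 1/3 = 1/3.

1/3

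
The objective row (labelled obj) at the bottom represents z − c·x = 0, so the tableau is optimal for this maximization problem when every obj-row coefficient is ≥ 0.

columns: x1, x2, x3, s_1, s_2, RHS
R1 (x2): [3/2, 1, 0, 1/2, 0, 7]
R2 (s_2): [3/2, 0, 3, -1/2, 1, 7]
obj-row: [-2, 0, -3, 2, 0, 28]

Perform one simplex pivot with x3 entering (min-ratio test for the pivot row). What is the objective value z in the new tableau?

Ratio test on column x3 — row 1: entry 0 ≤ 0; row 2: 7/3 = 7/3. Minimum is 7/3 at row 2 (s_2 leaves); pivot element 3.
Pivot on row 2; the obj-row RHS becomes 28 − (-3)·(7/3) = 35.

35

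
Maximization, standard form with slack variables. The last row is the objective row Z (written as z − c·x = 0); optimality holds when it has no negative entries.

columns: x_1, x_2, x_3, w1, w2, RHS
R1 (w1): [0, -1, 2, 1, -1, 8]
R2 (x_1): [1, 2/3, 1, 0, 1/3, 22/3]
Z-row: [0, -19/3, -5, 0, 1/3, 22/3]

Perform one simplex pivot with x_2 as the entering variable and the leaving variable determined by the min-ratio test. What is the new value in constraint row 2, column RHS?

Ratio test on column x_2 — row 1: entry -1 ≤ 0; row 2: (22/3)/(2/3) = 11. Minimum is 11 at row 2 (x_1 leaves); pivot element 2/3.
Divide row 2 by 2/3; eliminate column x_2 from the other rows.
In the new row 2, the RHS entry is the old entry divided by the pivot: (22/3)/(2/3) = 11.

11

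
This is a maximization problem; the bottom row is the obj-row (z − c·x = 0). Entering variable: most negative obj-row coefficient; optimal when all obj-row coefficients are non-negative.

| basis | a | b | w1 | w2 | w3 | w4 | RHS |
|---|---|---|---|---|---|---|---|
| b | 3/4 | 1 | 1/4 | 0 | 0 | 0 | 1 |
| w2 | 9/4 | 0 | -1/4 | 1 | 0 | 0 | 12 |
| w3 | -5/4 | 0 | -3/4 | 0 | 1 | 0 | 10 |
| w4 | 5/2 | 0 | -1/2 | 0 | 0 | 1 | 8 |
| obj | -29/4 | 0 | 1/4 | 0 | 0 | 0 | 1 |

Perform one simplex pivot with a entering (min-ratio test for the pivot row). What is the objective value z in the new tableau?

Ratio test on column a — row 1: 1/(3/4) = 4/3; row 2: 12/(9/4) = 16/3; row 3: entry -5/4 ≤ 0; row 4: 8/(5/2) = 16/5. Minimum is 4/3 at row 1 (b leaves); pivot element 3/4.
Pivot on row 1; the obj-row RHS becomes 1 − (-29/4)·(4/3) = 32/3.

32/3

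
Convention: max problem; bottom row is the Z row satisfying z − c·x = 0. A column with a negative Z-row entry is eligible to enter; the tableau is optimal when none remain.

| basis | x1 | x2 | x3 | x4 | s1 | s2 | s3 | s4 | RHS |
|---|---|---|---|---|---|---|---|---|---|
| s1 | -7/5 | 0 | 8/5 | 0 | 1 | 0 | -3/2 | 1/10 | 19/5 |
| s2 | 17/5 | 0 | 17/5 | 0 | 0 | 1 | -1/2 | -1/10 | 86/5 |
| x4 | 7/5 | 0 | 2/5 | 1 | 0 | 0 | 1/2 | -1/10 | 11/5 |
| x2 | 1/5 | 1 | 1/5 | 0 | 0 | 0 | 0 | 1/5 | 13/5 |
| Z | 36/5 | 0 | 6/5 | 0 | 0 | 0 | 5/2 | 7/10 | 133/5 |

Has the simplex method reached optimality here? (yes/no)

yes

Every Z-row coefficient is ≥ 0, so the tableau is optimal.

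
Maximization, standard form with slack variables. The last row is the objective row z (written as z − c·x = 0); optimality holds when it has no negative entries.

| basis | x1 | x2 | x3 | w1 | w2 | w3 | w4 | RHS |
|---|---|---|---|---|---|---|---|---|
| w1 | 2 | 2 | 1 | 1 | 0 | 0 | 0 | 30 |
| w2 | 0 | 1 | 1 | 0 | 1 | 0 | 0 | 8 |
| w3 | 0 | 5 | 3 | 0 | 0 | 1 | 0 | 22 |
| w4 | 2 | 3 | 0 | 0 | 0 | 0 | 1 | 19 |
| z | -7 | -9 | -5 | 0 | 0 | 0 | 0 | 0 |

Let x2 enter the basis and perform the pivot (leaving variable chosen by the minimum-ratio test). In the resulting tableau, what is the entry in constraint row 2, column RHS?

18/5

Ratio test on column x2 — row 1: 30/2 = 15; row 2: 8/1 = 8; row 3: 22/5 = 22/5; row 4: 19/3 = 19/3. Minimum is 22/5 at row 3 (w3 leaves); pivot element 5.
Divide row 3 by 5; eliminate column x2 from the other rows.
Row 2 update in column RHS: 8 − 1·(22/5) = 18/5.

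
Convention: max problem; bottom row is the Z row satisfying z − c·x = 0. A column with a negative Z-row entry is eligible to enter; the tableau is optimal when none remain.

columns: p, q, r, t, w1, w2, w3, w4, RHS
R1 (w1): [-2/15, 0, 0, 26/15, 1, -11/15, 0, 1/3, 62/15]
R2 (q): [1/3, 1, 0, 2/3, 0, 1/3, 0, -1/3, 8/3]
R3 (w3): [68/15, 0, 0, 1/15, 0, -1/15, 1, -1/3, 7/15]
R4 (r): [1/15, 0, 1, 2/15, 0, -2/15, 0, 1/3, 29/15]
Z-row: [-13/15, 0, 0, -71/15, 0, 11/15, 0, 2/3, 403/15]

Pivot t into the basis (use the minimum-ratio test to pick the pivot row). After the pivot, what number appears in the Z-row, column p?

-16/13

Ratio test on column t — row 1: (62/15)/(26/15) = 31/13; row 2: (8/3)/(2/3) = 4; row 3: (7/15)/(1/15) = 7; row 4: (29/15)/(2/15) = 29/2. Minimum is 31/13 at row 1 (w1 leaves); pivot element 26/15.
Divide row 1 by 26/15; eliminate column t from the other rows.
Z-row update in column p: -13/15 − (-71/15)·(-1/13) = -16/13.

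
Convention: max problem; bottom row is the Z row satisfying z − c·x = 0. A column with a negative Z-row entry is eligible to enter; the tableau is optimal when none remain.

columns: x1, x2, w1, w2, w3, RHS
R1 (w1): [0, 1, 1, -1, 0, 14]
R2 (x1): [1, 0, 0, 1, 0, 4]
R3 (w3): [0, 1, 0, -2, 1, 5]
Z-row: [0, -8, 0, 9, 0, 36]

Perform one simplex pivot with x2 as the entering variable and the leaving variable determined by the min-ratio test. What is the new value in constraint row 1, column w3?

Ratio test on column x2 — row 1: 14/1 = 14; row 2: entry 0 ≤ 0; row 3: 5/1 = 5. Minimum is 5 at row 3 (w3 leaves); pivot element 1.
Divide row 3 by 1; eliminate column x2 from the other rows.
Row 1 update in column w3: 0 − 1·1 = -1.

-1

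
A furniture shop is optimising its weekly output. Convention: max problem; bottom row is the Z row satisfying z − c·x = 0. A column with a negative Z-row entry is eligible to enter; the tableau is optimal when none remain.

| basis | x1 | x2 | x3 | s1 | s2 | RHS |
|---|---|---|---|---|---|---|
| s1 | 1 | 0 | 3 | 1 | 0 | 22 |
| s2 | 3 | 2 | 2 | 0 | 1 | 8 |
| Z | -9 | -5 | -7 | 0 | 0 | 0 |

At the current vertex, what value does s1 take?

22

s1 is basic (row 1); its value is the RHS of that row, 22.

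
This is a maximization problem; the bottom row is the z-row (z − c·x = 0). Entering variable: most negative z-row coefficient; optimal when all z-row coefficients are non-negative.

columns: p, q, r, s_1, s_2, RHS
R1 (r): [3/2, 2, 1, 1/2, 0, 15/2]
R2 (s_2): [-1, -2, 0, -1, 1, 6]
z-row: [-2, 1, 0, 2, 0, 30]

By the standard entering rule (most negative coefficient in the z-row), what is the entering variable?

Negative z-row entries: p: -2.
The most negative is -2 in column p, so p enters.

p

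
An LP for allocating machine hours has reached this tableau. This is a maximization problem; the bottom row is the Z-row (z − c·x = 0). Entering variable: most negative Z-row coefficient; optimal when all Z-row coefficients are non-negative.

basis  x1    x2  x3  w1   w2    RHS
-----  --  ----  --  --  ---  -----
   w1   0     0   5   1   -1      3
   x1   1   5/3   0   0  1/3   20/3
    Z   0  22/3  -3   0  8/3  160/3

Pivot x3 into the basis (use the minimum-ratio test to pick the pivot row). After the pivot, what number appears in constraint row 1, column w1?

Ratio test on column x3 — row 1: 3/5 = 3/5; row 2: entry 0 ≤ 0. Minimum is 3/5 at row 1 (w1 leaves); pivot element 5.
Divide row 1 by 5; eliminate column x3 from the other rows.
In the new row 1, the w1 entry is the old entry divided by the pivot: 1/5 = 1/5.

1/5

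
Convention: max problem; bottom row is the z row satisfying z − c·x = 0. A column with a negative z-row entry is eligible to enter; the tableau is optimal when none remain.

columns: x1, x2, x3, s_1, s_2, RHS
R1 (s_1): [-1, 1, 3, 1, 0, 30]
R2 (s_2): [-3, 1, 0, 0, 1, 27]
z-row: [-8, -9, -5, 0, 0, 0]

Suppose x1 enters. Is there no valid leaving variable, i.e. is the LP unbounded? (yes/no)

yes

Every constraint-row entry in column x1 is ≤ 0, so increasing x1 is unbounded.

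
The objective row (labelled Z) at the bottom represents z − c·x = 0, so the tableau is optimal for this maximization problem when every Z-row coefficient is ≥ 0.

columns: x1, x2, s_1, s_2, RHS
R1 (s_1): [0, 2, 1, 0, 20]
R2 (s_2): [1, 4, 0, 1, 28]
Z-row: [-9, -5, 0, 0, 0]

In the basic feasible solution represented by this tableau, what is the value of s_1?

s_1 is basic (row 1); its value is the RHS of that row, 20.

20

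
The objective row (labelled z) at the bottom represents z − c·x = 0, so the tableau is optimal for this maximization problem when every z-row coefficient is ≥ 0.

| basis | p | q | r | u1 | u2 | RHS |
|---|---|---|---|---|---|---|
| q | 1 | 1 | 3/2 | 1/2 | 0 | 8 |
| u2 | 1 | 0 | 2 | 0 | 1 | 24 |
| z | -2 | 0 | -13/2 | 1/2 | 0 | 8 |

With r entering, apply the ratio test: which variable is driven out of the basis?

q

Column r entries and ratios — q: 8/(3/2) = 16/3; u2: 24/2 = 12.
Smallest ratio is 16/3 in the row of q, so q leaves.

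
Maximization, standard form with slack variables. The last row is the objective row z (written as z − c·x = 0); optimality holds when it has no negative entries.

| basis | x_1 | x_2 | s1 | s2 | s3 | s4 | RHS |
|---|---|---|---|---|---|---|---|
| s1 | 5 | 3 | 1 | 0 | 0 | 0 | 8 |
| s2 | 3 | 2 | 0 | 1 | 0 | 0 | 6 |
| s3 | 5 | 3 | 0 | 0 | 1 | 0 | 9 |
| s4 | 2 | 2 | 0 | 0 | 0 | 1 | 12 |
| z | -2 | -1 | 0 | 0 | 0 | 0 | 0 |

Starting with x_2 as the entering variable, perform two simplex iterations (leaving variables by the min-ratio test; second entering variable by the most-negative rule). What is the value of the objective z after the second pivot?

Ratio test on column x_2 — row 1: 8/3 = 8/3; row 2: 6/2 = 3; row 3: 9/3 = 3; row 4: 12/2 = 6. Minimum is 8/3 at row 1 (s1 leaves); pivot element 3.
Pivot on row 1; the z-row RHS becomes 0 − (-1)·(8/3) = 8/3.
Next entering variable (most negative z-row entry -1/3): x_1.
Ratio test on column x_1 — row 1: (8/3)/(5/3) = 8/5; row 2: entry -1/3 ≤ 0; row 3: entry 0 ≤ 0; row 4: entry -4/3 ≤ 0. Minimum is 8/5 at row 1 (x_2 leaves); pivot element 5/3.
After the second pivot the z-row RHS is 8/3 − (-1/3)·(8/5) = 16/5.

16/5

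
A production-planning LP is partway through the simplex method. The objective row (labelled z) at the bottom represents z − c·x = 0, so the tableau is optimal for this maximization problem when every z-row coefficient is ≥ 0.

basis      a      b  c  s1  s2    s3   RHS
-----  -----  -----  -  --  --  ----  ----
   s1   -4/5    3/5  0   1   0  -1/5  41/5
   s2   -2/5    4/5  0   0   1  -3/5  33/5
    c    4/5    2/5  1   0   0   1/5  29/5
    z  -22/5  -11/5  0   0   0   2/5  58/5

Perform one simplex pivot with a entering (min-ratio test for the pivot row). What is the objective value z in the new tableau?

Ratio test on column a — row 1: entry -4/5 ≤ 0; row 2: entry -2/5 ≤ 0; row 3: (29/5)/(4/5) = 29/4. Minimum is 29/4 at row 3 (c leaves); pivot element 4/5.
Pivot on row 3; the z-row RHS becomes 58/5 − (-22/5)·(29/4) = 87/2.

87/2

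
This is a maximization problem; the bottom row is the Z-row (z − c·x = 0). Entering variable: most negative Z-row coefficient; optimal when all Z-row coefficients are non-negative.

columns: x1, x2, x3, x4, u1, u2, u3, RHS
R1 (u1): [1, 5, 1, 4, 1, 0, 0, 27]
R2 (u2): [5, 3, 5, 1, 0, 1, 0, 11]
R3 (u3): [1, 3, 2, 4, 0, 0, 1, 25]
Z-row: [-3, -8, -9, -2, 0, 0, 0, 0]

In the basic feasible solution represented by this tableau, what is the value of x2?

x2 is not in the basis, so in the current basic feasible solution x2 = 0.

0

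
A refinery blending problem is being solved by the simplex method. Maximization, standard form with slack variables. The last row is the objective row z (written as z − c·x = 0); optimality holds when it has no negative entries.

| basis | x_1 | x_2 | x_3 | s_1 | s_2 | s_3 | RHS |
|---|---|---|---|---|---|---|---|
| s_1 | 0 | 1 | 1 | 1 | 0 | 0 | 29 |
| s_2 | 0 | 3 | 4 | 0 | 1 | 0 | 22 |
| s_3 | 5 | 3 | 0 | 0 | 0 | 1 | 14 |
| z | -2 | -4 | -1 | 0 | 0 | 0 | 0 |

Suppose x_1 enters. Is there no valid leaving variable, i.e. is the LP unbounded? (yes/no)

no

Column x_1 has positive entries in row(s) 3, so the ratio test bounds it — not unbounded.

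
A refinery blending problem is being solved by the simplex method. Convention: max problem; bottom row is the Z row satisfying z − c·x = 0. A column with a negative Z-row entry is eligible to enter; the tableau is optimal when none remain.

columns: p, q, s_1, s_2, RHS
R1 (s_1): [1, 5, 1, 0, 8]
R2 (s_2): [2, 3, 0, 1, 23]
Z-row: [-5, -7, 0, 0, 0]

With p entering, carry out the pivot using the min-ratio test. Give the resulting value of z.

Ratio test on column p — row 1: 8/1 = 8; row 2: 23/2 = 23/2. Minimum is 8 at row 1 (s_1 leaves); pivot element 1.
Pivot on row 1; the Z-row RHS becomes 0 − (-5)·8 = 40.

40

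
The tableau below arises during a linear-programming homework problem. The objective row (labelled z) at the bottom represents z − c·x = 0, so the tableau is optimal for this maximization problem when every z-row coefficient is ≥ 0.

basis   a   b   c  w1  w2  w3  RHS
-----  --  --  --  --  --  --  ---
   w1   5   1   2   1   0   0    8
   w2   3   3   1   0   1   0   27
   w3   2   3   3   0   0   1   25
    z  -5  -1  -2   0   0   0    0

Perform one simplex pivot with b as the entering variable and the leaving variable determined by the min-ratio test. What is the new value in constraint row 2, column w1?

-3

Ratio test on column b — row 1: 8/1 = 8; row 2: 27/3 = 9; row 3: 25/3 = 25/3. Minimum is 8 at row 1 (w1 leaves); pivot element 1.
Divide row 1 by 1; eliminate column b from the other rows.
Row 2 update in column w1: 0 − 3·1 = -3.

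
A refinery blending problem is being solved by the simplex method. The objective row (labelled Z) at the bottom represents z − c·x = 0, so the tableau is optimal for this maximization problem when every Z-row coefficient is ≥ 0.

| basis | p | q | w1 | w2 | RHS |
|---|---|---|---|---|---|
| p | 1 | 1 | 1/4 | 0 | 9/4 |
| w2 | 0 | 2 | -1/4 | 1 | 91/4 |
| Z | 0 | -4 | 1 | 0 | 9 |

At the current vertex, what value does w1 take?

0

w1 is not in the basis, so in the current basic feasible solution w1 = 0.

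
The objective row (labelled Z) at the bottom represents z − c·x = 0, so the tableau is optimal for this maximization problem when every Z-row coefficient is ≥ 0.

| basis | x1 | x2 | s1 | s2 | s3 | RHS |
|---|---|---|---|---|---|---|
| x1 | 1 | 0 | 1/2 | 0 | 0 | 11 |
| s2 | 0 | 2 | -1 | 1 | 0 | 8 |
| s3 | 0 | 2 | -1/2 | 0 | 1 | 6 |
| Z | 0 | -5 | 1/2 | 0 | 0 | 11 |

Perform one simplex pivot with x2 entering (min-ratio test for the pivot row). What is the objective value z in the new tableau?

Ratio test on column x2 — row 1: entry 0 ≤ 0; row 2: 8/2 = 4; row 3: 6/2 = 3. Minimum is 3 at row 3 (s3 leaves); pivot element 2.
Pivot on row 3; the Z-row RHS becomes 11 − (-5)·3 = 26.

26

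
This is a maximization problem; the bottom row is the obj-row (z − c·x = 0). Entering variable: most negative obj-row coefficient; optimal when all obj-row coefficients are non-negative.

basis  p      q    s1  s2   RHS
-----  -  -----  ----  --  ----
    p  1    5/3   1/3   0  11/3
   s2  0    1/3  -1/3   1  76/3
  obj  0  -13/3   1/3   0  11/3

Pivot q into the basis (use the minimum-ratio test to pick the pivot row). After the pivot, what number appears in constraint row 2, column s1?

Ratio test on column q — row 1: (11/3)/(5/3) = 11/5; row 2: (76/3)/(1/3) = 76. Minimum is 11/5 at row 1 (p leaves); pivot element 5/3.
Divide row 1 by 5/3; eliminate column q from the other rows.
Row 2 update in column s1: -1/3 − (1/3)·(1/5) = -2/5.

-2/5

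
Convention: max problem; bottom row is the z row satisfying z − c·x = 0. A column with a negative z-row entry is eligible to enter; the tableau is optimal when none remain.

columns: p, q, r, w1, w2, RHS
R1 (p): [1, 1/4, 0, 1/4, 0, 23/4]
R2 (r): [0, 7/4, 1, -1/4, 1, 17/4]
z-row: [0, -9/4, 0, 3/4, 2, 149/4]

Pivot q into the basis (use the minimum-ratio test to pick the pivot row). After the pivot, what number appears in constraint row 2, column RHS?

Ratio test on column q — row 1: (23/4)/(1/4) = 23; row 2: (17/4)/(7/4) = 17/7. Minimum is 17/7 at row 2 (r leaves); pivot element 7/4.
Divide row 2 by 7/4; eliminate column q from the other rows.
In the new row 2, the RHS entry is the old entry divided by the pivot: (17/4)/(7/4) = 17/7.

17/7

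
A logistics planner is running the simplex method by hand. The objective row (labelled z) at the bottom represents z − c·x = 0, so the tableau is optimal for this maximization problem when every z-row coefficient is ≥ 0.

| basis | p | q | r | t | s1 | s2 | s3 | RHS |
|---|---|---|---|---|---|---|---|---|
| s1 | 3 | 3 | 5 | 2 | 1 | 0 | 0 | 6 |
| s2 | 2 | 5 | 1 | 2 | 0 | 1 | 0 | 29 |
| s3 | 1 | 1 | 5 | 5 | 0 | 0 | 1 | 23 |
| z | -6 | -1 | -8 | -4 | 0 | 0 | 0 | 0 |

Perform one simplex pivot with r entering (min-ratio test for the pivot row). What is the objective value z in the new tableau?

Ratio test on column r — row 1: 6/5 = 6/5; row 2: 29/1 = 29; row 3: 23/5 = 23/5. Minimum is 6/5 at row 1 (s1 leaves); pivot element 5.
Pivot on row 1; the z-row RHS becomes 0 − (-8)·(6/5) = 48/5.

48/5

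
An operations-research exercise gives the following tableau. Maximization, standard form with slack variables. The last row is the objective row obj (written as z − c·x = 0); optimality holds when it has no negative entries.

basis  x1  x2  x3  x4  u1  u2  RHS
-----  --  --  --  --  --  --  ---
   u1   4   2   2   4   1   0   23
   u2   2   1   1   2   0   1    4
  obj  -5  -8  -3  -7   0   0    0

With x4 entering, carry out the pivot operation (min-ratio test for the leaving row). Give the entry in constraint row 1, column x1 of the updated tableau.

Ratio test on column x4 — row 1: 23/4 = 23/4; row 2: 4/2 = 2. Minimum is 2 at row 2 (u2 leaves); pivot element 2.
Divide row 2 by 2; eliminate column x4 from the other rows.
Row 1 update in column x1: 4 − 4·1 = 0.

0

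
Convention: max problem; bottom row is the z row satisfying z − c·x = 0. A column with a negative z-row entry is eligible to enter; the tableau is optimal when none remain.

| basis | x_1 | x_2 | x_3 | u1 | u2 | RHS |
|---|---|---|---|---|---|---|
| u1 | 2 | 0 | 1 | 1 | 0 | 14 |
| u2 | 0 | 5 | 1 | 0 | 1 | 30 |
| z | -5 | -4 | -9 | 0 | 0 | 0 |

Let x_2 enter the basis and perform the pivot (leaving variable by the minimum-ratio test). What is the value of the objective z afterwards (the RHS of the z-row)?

Ratio test on column x_2 — row 1: entry 0 ≤ 0; row 2: 30/5 = 6. Minimum is 6 at row 2 (u2 leaves); pivot element 5.
Pivot on row 2; the z-row RHS becomes 0 − (-4)·6 = 24.

24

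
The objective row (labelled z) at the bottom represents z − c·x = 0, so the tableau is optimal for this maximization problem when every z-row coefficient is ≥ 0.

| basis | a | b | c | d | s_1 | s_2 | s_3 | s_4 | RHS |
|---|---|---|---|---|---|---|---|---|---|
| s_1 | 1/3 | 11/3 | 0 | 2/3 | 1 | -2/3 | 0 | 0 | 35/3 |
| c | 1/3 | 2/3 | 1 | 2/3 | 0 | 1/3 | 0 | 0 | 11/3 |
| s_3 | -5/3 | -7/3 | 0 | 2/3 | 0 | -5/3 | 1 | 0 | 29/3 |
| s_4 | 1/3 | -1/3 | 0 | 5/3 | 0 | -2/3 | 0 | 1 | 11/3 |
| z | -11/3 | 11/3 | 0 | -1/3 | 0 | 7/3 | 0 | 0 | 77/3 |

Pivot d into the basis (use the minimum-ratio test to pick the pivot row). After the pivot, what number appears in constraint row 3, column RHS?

41/5

Ratio test on column d — row 1: (35/3)/(2/3) = 35/2; row 2: (11/3)/(2/3) = 11/2; row 3: (29/3)/(2/3) = 29/2; row 4: (11/3)/(5/3) = 11/5. Minimum is 11/5 at row 4 (s_4 leaves); pivot element 5/3.
Divide row 4 by 5/3; eliminate column d from the other rows.
Row 3 update in column RHS: 29/3 − (2/3)·(11/5) = 41/5.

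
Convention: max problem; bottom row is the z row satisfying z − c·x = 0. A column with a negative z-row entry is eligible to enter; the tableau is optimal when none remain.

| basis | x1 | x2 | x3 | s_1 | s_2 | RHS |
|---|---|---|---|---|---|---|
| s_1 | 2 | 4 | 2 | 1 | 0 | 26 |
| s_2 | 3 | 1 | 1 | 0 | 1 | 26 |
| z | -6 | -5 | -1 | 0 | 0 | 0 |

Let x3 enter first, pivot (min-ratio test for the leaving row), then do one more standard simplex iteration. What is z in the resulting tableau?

91/2

Ratio test on column x3 — row 1: 26/2 = 13; row 2: 26/1 = 26. Minimum is 13 at row 1 (s_1 leaves); pivot element 2.
Pivot on row 1; the z-row RHS becomes 0 − (-1)·13 = 13.
Next entering variable (most negative z-row entry -5): x1.
Ratio test on column x1 — row 1: 13/1 = 13; row 2: 13/2 = 13/2. Minimum is 13/2 at row 2 (s_2 leaves); pivot element 2.
After the second pivot the z-row RHS is 13 − (-5)·(13/2) = 91/2.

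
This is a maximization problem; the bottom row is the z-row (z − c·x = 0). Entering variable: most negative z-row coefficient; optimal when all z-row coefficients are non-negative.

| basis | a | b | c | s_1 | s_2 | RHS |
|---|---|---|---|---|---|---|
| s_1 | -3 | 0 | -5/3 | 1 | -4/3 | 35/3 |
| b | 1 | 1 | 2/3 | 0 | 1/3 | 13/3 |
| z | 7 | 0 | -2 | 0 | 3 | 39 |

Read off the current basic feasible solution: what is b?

13/3

b is basic (row 2); its value is the RHS of that row, 13/3.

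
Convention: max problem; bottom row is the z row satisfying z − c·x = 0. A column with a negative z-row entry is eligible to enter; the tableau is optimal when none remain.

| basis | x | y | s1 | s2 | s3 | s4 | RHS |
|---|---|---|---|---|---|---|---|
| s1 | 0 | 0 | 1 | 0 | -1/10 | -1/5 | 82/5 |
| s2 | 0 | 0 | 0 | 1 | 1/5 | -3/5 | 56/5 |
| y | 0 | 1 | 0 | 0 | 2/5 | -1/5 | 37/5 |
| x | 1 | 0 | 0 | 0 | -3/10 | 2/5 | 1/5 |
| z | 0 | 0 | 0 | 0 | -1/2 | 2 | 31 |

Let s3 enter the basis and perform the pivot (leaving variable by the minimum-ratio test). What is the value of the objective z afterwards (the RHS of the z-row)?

Ratio test on column s3 — row 1: entry -1/10 ≤ 0; row 2: (56/5)/(1/5) = 56; row 3: (37/5)/(2/5) = 37/2; row 4: entry -3/10 ≤ 0. Minimum is 37/2 at row 3 (y leaves); pivot element 2/5.
Pivot on row 3; the z-row RHS becomes 31 − (-1/2)·(37/2) = 161/4.

161/4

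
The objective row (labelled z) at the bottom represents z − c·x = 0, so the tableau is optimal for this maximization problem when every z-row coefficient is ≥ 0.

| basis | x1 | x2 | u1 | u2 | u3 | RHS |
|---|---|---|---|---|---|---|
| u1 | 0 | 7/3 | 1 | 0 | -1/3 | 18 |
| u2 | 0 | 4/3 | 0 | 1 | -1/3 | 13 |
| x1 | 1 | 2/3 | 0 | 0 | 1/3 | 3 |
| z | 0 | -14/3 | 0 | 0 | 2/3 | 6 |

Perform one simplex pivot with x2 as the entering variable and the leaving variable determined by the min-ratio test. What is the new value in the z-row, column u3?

3

Ratio test on column x2 — row 1: 18/(7/3) = 54/7; row 2: 13/(4/3) = 39/4; row 3: 3/(2/3) = 9/2. Minimum is 9/2 at row 3 (x1 leaves); pivot element 2/3.
Divide row 3 by 2/3; eliminate column x2 from the other rows.
z-row update in column u3: 2/3 − (-14/3)·(1/2) = 3.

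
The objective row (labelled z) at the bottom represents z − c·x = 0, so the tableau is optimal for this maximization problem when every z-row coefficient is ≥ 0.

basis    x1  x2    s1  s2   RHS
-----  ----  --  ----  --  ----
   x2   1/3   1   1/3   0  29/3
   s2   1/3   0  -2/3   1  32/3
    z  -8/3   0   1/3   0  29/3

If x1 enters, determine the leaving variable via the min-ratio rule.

Column x1 entries and ratios — x2: (29/3)/(1/3) = 29; s2: (32/3)/(1/3) = 32.
Smallest ratio is 29 in the row of x2, so x2 leaves.

x2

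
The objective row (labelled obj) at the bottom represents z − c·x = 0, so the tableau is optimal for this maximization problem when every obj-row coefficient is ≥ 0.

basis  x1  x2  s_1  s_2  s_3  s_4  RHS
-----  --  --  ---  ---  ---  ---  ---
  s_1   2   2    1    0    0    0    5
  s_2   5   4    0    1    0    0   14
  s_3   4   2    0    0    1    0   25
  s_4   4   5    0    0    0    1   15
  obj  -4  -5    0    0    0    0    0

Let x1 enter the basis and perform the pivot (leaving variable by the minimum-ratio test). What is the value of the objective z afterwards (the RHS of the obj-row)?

Ratio test on column x1 — row 1: 5/2 = 5/2; row 2: 14/5 = 14/5; row 3: 25/4 = 25/4; row 4: 15/4 = 15/4. Minimum is 5/2 at row 1 (s_1 leaves); pivot element 2.
Pivot on row 1; the obj-row RHS becomes 0 − (-4)·(5/2) = 10.

10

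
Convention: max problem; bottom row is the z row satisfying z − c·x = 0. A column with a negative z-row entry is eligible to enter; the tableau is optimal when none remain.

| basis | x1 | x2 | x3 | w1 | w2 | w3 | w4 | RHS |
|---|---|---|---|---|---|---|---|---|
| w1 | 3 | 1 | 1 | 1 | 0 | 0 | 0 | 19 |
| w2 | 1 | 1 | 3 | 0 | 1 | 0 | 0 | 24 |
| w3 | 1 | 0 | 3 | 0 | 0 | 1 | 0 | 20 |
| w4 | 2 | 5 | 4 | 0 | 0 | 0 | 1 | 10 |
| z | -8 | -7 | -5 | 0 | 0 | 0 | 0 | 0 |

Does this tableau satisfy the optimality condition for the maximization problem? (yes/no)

The z-row has a negative entry -8 in column x1, so it is not optimal.

no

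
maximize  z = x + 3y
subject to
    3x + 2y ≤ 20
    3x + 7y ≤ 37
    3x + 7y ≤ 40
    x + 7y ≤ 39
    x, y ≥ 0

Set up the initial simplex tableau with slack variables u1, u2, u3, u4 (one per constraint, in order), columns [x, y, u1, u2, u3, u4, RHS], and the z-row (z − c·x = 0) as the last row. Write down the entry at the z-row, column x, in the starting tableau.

The z-row carries the negated objective coefficients: the x entry is -1.

-1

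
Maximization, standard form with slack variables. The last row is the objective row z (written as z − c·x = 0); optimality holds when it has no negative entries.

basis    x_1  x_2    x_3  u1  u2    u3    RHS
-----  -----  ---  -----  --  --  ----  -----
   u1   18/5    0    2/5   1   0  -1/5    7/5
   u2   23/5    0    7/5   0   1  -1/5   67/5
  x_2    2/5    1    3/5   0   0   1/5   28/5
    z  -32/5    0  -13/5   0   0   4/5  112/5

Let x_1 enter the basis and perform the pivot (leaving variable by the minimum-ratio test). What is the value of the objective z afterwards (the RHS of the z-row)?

224/9

Ratio test on column x_1 — row 1: (7/5)/(18/5) = 7/18; row 2: (67/5)/(23/5) = 67/23; row 3: (28/5)/(2/5) = 14. Minimum is 7/18 at row 1 (u1 leaves); pivot element 18/5.
Pivot on row 1; the z-row RHS becomes 112/5 − (-32/5)·(7/18) = 224/9.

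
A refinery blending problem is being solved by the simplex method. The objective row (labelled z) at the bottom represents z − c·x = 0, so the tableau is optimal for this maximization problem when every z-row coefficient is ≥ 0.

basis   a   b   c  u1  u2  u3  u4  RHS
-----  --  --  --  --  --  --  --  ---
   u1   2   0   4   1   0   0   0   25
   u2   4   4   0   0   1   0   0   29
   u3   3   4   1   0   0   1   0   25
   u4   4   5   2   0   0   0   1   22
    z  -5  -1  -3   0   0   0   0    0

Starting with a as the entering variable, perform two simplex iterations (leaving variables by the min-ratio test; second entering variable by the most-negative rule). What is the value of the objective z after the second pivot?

179/6

Ratio test on column a — row 1: 25/2 = 25/2; row 2: 29/4 = 29/4; row 3: 25/3 = 25/3; row 4: 22/4 = 11/2. Minimum is 11/2 at row 4 (u4 leaves); pivot element 4.
Pivot on row 4; the z-row RHS becomes 0 − (-5)·(11/2) = 55/2.
Next entering variable (most negative z-row entry -1/2): c.
Ratio test on column c — row 1: 14/3 = 14/3; row 2: entry -2 ≤ 0; row 3: entry -1/2 ≤ 0; row 4: (11/2)/(1/2) = 11. Minimum is 14/3 at row 1 (u1 leaves); pivot element 3.
After the second pivot the z-row RHS is 55/2 − (-1/2)·(14/3) = 179/6.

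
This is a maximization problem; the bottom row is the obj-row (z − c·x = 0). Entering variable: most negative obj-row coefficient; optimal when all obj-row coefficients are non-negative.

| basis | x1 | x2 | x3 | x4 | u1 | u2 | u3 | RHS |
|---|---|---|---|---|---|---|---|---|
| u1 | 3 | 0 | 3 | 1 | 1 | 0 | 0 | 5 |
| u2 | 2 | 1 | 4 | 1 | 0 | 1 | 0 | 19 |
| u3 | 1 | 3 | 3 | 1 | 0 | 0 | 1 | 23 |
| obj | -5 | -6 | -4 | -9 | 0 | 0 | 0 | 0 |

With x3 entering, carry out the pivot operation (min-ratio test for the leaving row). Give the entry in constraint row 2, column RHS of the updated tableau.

37/3

Ratio test on column x3 — row 1: 5/3 = 5/3; row 2: 19/4 = 19/4; row 3: 23/3 = 23/3. Minimum is 5/3 at row 1 (u1 leaves); pivot element 3.
Divide row 1 by 3; eliminate column x3 from the other rows.
Row 2 update in column RHS: 19 − 4·(5/3) = 37/3.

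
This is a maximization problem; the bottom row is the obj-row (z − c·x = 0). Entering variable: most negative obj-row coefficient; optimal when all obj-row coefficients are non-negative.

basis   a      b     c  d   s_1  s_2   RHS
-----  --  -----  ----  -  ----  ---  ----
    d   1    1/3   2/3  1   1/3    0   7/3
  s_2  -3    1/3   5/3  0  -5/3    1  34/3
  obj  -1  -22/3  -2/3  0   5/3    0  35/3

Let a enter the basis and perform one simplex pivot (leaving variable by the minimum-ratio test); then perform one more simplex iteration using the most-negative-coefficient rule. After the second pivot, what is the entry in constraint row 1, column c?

Ratio test on column a — row 1: (7/3)/1 = 7/3; row 2: entry -3 ≤ 0. Minimum is 7/3 at row 1 (d leaves); pivot element 1.
Divide row 1 by 1; eliminate column a from the other rows.
Second iteration: most negative obj-row entry is -7 in column b, so b enters.
Ratio test on column b — row 1: (7/3)/(1/3) = 7; row 2: (55/3)/(4/3) = 55/4. Minimum is 7 at row 1 (a leaves); pivot element 1/3.
Divide row 1 by 1/3; eliminate column b from the other rows.
After both pivots, the entry at constraint row 1, column c is 2.

2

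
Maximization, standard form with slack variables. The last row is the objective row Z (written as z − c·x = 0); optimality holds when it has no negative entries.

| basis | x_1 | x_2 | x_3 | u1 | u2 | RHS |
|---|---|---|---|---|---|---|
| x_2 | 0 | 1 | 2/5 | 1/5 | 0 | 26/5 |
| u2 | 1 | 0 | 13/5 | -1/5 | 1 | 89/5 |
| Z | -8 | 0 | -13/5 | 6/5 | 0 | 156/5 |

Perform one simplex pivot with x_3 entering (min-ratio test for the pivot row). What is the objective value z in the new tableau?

49

Ratio test on column x_3 — row 1: (26/5)/(2/5) = 13; row 2: (89/5)/(13/5) = 89/13. Minimum is 89/13 at row 2 (u2 leaves); pivot element 13/5.
Pivot on row 2; the Z-row RHS becomes 156/5 − (-13/5)·(89/13) = 49.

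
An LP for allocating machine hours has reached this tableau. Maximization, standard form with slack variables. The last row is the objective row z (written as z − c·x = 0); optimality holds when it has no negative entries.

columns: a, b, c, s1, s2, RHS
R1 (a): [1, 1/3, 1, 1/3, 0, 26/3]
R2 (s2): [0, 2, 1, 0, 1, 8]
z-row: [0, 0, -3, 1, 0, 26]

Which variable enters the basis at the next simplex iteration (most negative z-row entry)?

Negative z-row entries: c: -3.
The most negative is -3 in column c, so c enters.

c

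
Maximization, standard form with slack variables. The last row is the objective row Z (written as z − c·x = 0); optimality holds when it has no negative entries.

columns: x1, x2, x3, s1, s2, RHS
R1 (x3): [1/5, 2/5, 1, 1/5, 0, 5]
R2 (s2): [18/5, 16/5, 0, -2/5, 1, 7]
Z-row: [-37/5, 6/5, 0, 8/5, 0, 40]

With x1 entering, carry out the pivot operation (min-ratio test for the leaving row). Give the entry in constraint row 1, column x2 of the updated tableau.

Ratio test on column x1 — row 1: 5/(1/5) = 25; row 2: 7/(18/5) = 35/18. Minimum is 35/18 at row 2 (s2 leaves); pivot element 18/5.
Divide row 2 by 18/5; eliminate column x1 from the other rows.
Row 1 update in column x2: 2/5 − (1/5)·(8/9) = 2/9.

2/9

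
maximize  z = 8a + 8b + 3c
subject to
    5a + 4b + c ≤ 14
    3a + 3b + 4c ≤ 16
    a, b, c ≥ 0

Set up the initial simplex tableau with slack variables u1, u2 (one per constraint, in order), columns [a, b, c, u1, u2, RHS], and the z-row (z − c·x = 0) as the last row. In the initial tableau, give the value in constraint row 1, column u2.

0

Slack u2 belongs to constraint 2; its column is the unit vector e_2, so the entry in row 1 is 0.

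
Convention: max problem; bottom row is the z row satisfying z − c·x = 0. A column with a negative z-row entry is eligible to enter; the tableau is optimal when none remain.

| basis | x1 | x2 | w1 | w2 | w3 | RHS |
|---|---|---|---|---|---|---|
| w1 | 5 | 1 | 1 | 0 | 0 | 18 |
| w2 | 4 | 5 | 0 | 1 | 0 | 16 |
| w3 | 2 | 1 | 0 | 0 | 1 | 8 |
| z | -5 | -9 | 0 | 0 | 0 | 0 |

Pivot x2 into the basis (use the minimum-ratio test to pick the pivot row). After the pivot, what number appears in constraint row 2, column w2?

1/5

Ratio test on column x2 — row 1: 18/1 = 18; row 2: 16/5 = 16/5; row 3: 8/1 = 8. Minimum is 16/5 at row 2 (w2 leaves); pivot element 5.
Divide row 2 by 5; eliminate column x2 from the other rows.
In the new row 2, the w2 entry is the old entry divided by the pivot: 1/5 = 1/5.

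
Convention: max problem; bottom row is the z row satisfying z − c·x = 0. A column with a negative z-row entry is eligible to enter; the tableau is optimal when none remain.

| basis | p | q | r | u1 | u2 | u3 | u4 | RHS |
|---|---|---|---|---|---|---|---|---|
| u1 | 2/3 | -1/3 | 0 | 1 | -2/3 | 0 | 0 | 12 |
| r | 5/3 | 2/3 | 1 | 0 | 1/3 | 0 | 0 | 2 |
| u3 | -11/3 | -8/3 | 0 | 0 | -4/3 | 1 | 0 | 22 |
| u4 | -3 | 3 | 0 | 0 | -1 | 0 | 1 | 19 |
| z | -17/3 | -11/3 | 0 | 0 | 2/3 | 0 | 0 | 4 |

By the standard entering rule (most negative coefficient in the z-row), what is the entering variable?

Negative z-row entries: p: -17/3, q: -11/3.
The most negative is -17/3 in column p, so p enters.

p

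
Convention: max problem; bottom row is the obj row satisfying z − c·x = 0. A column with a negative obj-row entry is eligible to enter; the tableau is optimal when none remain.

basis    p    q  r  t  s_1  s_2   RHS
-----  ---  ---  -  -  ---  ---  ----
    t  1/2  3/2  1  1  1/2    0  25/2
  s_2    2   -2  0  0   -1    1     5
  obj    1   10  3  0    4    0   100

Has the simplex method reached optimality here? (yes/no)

yes

Every obj-row coefficient is ≥ 0, so the tableau is optimal.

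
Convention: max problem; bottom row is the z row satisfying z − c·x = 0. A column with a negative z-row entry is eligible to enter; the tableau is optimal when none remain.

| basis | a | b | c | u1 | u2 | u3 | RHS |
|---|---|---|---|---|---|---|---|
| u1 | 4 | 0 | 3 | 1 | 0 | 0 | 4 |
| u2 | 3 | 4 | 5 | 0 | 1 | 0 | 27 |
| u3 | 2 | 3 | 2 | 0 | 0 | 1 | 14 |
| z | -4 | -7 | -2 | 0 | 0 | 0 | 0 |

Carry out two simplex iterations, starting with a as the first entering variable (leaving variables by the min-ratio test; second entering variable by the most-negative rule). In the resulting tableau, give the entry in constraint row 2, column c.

25/12

Ratio test on column a — row 1: 4/4 = 1; row 2: 27/3 = 9; row 3: 14/2 = 7. Minimum is 1 at row 1 (u1 leaves); pivot element 4.
Divide row 1 by 4; eliminate column a from the other rows.
Second iteration: most negative z-row entry is -7 in column b, so b enters.
Ratio test on column b — row 1: entry 0 ≤ 0; row 2: 24/4 = 6; row 3: 12/3 = 4. Minimum is 4 at row 3 (u3 leaves); pivot element 3.
Divide row 3 by 3; eliminate column b from the other rows.
After both pivots, the entry at constraint row 2, column c is 25/12.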